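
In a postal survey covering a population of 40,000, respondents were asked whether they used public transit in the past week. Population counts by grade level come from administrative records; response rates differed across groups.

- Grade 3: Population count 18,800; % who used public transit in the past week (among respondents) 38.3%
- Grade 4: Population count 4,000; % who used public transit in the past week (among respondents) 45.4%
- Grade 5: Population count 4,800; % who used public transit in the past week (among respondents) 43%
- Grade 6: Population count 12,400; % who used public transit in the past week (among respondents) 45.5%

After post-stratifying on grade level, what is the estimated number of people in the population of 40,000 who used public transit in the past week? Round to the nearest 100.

Each cell contributes its population count × the respondent rate:
  Grade 3: 18,800 × 38.3% = 7200.4
  Grade 4: 4,000 × 45.4% = 1816
  Grade 5: 4,800 × 43% = 2064
  Grade 6: 12,400 × 45.5% = 5642
Estimated total = 16722.4 → 16,700.

16,700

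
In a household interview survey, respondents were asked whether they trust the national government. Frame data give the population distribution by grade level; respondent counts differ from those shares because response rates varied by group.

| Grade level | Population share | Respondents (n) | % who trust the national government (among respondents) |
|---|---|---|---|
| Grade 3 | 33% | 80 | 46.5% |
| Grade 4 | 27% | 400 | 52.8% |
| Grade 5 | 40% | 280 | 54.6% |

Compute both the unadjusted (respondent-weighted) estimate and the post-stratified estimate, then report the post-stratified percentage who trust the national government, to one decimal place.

Without adjustment, the pooled respondent share is:
  (80/760)×46.5 + (400/760)×52.8 + (280/760)×54.6 = 52.8%
Post-stratified estimate weights by population shares:
  0.33×46.5 + 0.27×52.8 + 0.4×54.6 = 51.441%

51.4%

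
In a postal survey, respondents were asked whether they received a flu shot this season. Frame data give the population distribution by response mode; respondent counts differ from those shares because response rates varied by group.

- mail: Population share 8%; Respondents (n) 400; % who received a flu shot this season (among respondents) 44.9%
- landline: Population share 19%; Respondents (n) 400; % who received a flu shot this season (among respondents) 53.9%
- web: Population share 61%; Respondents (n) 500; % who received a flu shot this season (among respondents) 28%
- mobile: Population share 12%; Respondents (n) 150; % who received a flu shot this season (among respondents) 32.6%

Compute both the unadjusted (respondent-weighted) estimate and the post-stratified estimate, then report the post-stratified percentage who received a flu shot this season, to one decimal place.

Unadjusted (pooled respondent) estimate weights by respondent counts:
  (400/1450)×44.9 + (400/1450)×53.9 + (500/1450)×28 + (150/1450)×32.6 = 40.2828%
Post-stratified estimate weights by population shares:
  0.08×44.9 + 0.19×53.9 + 0.61×28 + 0.12×32.6 = 34.825%

34.8%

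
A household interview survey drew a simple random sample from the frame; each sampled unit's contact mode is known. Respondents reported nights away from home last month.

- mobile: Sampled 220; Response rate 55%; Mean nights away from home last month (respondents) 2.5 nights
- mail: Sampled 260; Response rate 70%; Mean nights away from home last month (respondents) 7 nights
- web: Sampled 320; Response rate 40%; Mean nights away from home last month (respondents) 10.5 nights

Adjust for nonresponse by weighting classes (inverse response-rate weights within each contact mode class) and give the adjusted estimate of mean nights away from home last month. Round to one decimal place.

7.2

With weight = n_sampled/n_responded per class, the weighted class total is n_sampled:
  mobile: 220 × 2.5 = 550
  mail: 260 × 7 = 1820
  web: 320 × 10.5 = 3360
Adjusted estimate = 5730 / 800 = 7.1625 → 7.2.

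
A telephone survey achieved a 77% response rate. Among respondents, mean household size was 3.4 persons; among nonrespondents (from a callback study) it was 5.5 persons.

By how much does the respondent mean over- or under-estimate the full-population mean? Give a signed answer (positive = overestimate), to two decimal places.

-0.48

Nonresponse fraction = 1 − 0.77 = 0.23.
Bias = (nonresponse fraction) × (respondent mean − nonrespondent mean)
     = 0.23 × (3.4 − 5.5) = 0.23 × -2.1 = -0.483.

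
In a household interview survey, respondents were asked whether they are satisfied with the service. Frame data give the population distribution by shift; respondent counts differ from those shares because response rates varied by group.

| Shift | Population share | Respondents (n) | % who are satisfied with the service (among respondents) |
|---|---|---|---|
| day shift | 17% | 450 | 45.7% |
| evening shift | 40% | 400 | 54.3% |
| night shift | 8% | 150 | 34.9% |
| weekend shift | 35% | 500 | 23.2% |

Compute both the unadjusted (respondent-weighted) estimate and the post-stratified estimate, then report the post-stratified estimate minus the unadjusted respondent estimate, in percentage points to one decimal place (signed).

Naive respondent-only estimate (weights = respondent counts):
  (450/1500)×45.7 + (400/1500)×54.3 + (150/1500)×34.9 + (500/1500)×23.2 = 39.4133%
Post-stratifying to population shares instead:
  0.17×45.7 + 0.4×54.3 + 0.08×34.9 + 0.35×23.2 = 40.401%
Difference = 40.401 − 39.4133 = 0.9877 pp.

+1.0 percentage points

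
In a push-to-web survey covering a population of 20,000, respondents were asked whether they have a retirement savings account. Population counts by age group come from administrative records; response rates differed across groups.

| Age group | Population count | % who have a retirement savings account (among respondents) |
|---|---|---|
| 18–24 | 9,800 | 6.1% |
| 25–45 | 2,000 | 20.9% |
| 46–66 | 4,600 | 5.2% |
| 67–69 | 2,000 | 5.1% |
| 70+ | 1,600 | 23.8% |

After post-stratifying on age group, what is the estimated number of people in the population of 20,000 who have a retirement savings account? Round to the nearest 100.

1,700

Estimated count per cell = population count × respondent percentage:
  18–24: 9,800 × 6.1% = 597.8
  25–45: 2,000 × 20.9% = 418
  46–66: 4,600 × 5.2% = 239.2
  67–69: 2,000 × 5.1% = 102
  70+: 1,600 × 23.8% = 380.8
Estimated total = 1737.8 → 1,700.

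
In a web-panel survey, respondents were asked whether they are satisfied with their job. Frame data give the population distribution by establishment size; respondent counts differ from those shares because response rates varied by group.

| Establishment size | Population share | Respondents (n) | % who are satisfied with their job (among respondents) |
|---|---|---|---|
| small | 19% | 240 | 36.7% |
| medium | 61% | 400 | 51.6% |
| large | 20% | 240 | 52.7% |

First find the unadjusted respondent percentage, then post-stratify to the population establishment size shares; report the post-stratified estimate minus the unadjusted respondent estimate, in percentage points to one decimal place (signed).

+1.2 percentage points

Without adjustment, the pooled respondent share is:
  (240/880)×36.7 + (400/880)×51.6 + (240/880)×52.7 = 47.8364%
Post-stratifying to population shares instead:
  0.19×36.7 + 0.61×51.6 + 0.2×52.7 = 48.989%
Difference = 48.989 − 47.8364 = 1.1526 pp.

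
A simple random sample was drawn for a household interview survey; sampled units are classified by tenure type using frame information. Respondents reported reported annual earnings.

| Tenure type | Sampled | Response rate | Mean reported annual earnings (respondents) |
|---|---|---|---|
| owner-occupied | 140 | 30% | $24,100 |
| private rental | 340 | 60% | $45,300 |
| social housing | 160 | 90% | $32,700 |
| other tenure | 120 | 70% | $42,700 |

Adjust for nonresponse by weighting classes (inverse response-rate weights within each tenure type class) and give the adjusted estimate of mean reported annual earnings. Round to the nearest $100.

Each respondent's weight = sampled/responded in their class; summing within a class gives n_sampled, so:
  owner-occupied: 140 × 24,100 = 3,374,000
  private rental: 340 × 45,300 = 15,402,000
  social housing: 160 × 32,700 = 5,232,000
  other tenure: 120 × 42,700 = 5,124,000
Adjusted estimate = 29,132,000 / 760 = 38331.6 → $38,300.

$38,300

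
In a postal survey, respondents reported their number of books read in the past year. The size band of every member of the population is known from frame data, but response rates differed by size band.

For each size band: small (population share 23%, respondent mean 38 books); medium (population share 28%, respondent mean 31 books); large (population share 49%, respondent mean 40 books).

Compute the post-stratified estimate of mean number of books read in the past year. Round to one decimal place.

37.0

Weight each group's respondent value by its population share:
  small: 0.23 × 38 = 8.74
  medium: 0.28 × 31 = 8.68
  large: 0.49 × 40 = 19.6
Post-stratified estimate = 37.02 → 37.0.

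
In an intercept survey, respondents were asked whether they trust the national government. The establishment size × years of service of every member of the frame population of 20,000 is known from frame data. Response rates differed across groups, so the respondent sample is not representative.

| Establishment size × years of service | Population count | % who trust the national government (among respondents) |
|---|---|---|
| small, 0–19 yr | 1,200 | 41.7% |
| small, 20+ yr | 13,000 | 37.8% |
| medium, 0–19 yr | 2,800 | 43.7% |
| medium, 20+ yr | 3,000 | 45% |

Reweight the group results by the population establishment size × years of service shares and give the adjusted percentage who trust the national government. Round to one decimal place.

39.9%

Weight each group's respondent value by its population share:
  small, 0–19 yr: (1,200/20,000) × 41.7 = 2.502
  small, 20+ yr: (13,000/20,000) × 37.8 = 24.57
  medium, 0–19 yr: (2,800/20,000) × 43.7 = 6.118
  medium, 20+ yr: (3,000/20,000) × 45 = 6.75
Post-stratified estimate = 39.94 → 39.9%.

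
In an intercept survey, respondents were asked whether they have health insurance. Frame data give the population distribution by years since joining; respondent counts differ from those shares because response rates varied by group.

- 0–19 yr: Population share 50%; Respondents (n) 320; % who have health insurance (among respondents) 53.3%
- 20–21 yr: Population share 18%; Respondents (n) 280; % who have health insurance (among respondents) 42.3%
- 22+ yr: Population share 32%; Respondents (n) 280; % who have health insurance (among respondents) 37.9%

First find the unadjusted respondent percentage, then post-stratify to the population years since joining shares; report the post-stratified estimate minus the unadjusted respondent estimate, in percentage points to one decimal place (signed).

Without adjustment, the pooled respondent share is:
  (320/880)×53.3 + (280/880)×42.3 + (280/880)×37.9 = 44.9%
Reweighting by population years since joining shares:
  0.5×53.3 + 0.18×42.3 + 0.32×37.9 = 46.392%
Difference = 46.392 − 44.9 = 1.492 pp.

+1.5 percentage points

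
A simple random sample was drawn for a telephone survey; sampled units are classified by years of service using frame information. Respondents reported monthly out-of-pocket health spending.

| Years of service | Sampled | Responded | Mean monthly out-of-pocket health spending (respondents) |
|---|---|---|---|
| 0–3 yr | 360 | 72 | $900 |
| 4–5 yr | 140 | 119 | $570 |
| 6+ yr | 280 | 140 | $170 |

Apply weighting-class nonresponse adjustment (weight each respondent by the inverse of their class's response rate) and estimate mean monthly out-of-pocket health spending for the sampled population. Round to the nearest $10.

$580

Class response rates: 0–3 yr 72/360 = 20%, 4–5 yr 119/140 = 85%, 6+ yr 140/280 = 50%.
Weighting each respondent by the inverse class response rate inflates each class back to its sampled size, so the class weight is n_sampled:
  0–3 yr: 360 × 900 = 324,000
  4–5 yr: 140 × 570 = 79,800
  6+ yr: 280 × 170 = 47,600
Adjusted estimate = 451,400 / 780 = 578.718 → $580.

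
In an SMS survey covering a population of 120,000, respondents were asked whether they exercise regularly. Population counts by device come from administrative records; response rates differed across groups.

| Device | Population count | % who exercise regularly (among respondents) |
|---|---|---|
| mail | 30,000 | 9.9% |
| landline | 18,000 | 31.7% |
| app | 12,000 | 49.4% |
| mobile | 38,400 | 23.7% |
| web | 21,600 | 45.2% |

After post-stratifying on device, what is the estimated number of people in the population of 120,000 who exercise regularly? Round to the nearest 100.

Apply each group's respondent rate to its population count:
  mail: 30,000 × 9.9% = 2970
  landline: 18,000 × 31.7% = 5706
  app: 12,000 × 49.4% = 5928
  mobile: 38,400 × 23.7% = 9100.8
  web: 21,600 × 45.2% = 9763.2
Estimated total = 33,468 → 33,500.

33,500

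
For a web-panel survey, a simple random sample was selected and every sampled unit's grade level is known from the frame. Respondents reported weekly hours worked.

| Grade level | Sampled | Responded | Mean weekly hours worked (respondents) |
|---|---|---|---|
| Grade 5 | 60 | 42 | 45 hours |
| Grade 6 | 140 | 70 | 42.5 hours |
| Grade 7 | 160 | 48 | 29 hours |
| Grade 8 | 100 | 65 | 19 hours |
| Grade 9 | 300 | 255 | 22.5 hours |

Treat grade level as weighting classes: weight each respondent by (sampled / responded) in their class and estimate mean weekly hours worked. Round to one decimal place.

Class response rates: Grade 5 42/60 = 70%, Grade 6 70/140 = 50%, Grade 7 48/160 = 30%, Grade 8 65/100 = 65%, Grade 9 255/300 = 85%.
Weighting each respondent by the inverse class response rate inflates each class back to its sampled size, so the class weight is n_sampled:
  Grade 5: 60 × 45 = 2700
  Grade 6: 140 × 42.5 = 5950
  Grade 7: 160 × 29 = 4640
  Grade 8: 100 × 19 = 1900
  Grade 9: 300 × 22.5 = 6750
Adjusted estimate = 21,940 / 760 = 28.8684 → 28.9.

28.9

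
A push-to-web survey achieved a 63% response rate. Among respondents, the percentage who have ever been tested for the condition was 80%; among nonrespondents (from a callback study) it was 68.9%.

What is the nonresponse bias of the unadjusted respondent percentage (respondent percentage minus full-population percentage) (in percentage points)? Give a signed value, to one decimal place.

+4.1 percentage points

Nonresponse fraction = 1 − 0.63 = 0.37.
Bias = (nonresponse fraction) × (respondent percentage − nonrespondent percentage)
     = 0.37 × (80 − 68.9) = 0.37 × 11.1 = 4.107.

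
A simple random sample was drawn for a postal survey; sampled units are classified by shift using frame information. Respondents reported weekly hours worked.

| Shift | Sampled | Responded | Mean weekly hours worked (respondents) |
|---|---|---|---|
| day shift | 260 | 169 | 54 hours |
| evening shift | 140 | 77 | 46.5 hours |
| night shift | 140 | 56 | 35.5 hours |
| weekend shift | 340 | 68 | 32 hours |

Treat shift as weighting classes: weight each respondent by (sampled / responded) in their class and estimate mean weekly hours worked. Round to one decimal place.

Response rates by class: day shift 169/260 = 65%, evening shift 77/140 = 55%, night shift 56/140 = 40%, weekend shift 68/340 = 20%.
With weight = n_sampled/n_responded per class, the weighted class total is n_sampled:
  day shift: 260 × 54 = 14,040
  evening shift: 140 × 46.5 = 6510
  night shift: 140 × 35.5 = 4970
  weekend shift: 340 × 32 = 10,880
Adjusted estimate = 36,400 / 880 = 41.3636 → 41.4.

41.4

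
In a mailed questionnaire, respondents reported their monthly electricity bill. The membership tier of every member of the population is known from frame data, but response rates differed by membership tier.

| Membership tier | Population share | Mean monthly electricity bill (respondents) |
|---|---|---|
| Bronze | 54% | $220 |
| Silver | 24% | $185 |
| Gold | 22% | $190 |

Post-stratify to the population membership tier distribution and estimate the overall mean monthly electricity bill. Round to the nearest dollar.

$205

Post-stratification weights by population share, not respondent share:
  Bronze: 0.54 × 220 = 118.8
  Silver: 0.24 × 185 = 44.4
  Gold: 0.22 × 190 = 41.8
Post-stratified estimate = 205 → $205.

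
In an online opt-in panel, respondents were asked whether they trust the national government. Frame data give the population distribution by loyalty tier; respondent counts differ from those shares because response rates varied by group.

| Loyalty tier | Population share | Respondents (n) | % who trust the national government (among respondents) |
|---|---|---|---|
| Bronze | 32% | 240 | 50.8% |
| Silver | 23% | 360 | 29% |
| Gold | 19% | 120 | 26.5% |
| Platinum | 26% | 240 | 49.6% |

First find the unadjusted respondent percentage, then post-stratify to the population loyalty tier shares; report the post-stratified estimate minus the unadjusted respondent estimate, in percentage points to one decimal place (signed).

+1.6 percentage points

Unadjusted (pooled respondent) estimate weights by respondent counts:
  (240/960)×50.8 + (360/960)×29 + (120/960)×26.5 + (240/960)×49.6 = 39.2875%
Post-stratified estimate weights by population shares:
  0.32×50.8 + 0.23×29 + 0.19×26.5 + 0.26×49.6 = 40.857%
Difference = 40.857 − 39.2875 = 1.5695 pp.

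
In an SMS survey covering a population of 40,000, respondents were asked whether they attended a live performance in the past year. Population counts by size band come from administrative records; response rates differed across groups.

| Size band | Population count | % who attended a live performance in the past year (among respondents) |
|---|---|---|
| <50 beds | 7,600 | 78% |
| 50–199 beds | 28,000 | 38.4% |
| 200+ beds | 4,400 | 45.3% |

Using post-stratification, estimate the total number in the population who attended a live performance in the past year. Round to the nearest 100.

Estimated count per cell = population count × respondent percentage:
  <50 beds: 7,600 × 78% = 5928
  50–199 beds: 28,000 × 38.4% = 10,752
  200+ beds: 4,400 × 45.3% = 1993.2
Estimated total = 18673.2 → 18,700.

18,700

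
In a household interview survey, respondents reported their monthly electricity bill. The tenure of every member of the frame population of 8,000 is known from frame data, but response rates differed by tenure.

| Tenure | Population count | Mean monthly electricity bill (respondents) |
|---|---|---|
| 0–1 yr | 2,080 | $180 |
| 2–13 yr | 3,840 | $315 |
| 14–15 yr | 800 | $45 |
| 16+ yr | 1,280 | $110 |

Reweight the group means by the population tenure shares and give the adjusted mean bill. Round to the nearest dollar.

$220

Reweight to the known tenure distribution:
  0–1 yr: (2,080/8,000) × 180 = 46.8
  2–13 yr: (3,840/8,000) × 315 = 151.2
  14–15 yr: (800/8,000) × 45 = 4.5
  16+ yr: (1,280/8,000) × 110 = 17.6
Post-stratified estimate = 220.1 → $220.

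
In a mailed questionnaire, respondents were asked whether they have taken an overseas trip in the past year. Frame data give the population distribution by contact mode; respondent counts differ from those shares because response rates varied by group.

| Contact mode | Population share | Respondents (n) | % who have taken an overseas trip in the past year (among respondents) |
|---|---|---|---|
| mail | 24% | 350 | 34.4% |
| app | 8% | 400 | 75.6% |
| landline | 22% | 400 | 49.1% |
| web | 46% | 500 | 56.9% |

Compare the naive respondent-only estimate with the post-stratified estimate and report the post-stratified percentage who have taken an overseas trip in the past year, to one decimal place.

51.3%

Without adjustment, the pooled respondent share is:
  (350/1650)×34.4 + (400/1650)×75.6 + (400/1650)×49.1 + (500/1650)×56.9 = 54.7697%
Post-stratifying to population shares instead:
  0.24×34.4 + 0.08×75.6 + 0.22×49.1 + 0.46×56.9 = 51.28%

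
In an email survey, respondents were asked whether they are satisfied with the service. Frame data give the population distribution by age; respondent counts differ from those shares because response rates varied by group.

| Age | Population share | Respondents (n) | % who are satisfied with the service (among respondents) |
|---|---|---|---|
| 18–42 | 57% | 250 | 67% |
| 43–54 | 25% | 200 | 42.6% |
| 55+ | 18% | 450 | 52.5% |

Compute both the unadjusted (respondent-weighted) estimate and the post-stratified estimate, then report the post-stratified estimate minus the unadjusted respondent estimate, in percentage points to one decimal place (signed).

+4.0 percentage points

Unadjusted (pooled respondent) estimate weights by respondent counts:
  (250/900)×67 + (200/900)×42.6 + (450/900)×52.5 = 54.3278%
Reweighting by population age shares:
  0.57×67 + 0.25×42.6 + 0.18×52.5 = 58.29%
Difference = 58.29 − 54.3278 = 3.9622 pp.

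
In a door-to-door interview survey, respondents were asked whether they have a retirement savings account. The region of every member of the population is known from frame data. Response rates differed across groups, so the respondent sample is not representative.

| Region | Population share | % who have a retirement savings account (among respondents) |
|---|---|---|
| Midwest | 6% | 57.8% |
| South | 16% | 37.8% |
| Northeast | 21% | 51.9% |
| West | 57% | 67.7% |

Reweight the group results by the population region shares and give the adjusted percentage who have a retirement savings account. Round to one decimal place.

59.0%

Reweight to the known region distribution:
  Midwest: 0.06 × 57.8 = 3.468
  South: 0.16 × 37.8 = 6.048
  Northeast: 0.21 × 51.9 = 10.899
  West: 0.57 × 67.7 = 38.589
Post-stratified estimate = 59.004 → 59.0%.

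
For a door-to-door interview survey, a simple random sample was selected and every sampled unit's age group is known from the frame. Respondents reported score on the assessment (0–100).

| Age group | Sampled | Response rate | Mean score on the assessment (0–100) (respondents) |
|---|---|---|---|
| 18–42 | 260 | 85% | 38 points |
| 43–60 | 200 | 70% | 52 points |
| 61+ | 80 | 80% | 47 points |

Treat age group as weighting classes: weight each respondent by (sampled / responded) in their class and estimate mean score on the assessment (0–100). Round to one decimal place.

44.5

Weighting each respondent by the inverse class response rate inflates each class back to its sampled size, so the class weight is n_sampled:
  18–42: 260 × 38 = 9880
  43–60: 200 × 52 = 10,400
  61+: 80 × 47 = 3760
Adjusted estimate = 24,040 / 540 = 44.5185 → 44.5.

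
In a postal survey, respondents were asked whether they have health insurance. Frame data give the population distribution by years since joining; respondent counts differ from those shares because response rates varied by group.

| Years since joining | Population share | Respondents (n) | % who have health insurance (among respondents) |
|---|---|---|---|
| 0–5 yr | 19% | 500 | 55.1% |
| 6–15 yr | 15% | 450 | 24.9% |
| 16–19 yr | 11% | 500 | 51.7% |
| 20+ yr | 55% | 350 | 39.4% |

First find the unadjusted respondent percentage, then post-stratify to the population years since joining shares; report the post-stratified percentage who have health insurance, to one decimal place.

Without adjustment, the pooled respondent share is:
  (500/1800)×55.1 + (450/1800)×24.9 + (500/1800)×51.7 + (350/1800)×39.4 = 43.5528%
Reweighting by population years since joining shares:
  0.19×55.1 + 0.15×24.9 + 0.11×51.7 + 0.55×39.4 = 41.561%

41.6%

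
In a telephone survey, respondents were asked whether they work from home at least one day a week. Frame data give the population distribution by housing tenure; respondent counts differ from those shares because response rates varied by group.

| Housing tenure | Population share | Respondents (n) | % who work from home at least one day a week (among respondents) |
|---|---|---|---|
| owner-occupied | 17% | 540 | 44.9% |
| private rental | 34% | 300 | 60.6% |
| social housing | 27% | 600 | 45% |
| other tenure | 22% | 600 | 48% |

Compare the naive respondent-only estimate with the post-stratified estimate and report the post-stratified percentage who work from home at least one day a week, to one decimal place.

Naive respondent-only estimate (weights = respondent counts):
  (540/2040)×44.9 + (300/2040)×60.6 + (600/2040)×45 + (600/2040)×48 = 48.15%
Reweighting by population housing tenure shares:
  0.17×44.9 + 0.34×60.6 + 0.27×45 + 0.22×48 = 50.947%

50.9%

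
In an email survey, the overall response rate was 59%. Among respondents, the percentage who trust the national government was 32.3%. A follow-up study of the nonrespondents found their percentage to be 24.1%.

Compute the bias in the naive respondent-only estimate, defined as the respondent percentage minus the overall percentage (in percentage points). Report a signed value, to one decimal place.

Nonresponse fraction = 1 − 0.59 = 0.41.
Bias = (nonresponse fraction) × (respondent percentage − nonrespondent percentage)
     = 0.41 × (32.3 − 24.1) = 0.41 × 8.2 = 3.362.

+3.4 percentage points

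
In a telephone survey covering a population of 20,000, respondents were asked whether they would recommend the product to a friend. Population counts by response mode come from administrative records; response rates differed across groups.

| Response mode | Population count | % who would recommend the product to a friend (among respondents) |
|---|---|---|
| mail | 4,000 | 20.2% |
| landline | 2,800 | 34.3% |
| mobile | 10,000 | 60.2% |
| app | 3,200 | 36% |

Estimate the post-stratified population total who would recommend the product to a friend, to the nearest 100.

8,900

Estimated count per cell = population count × respondent percentage:
  mail: 4,000 × 20.2% = 808
  landline: 2,800 × 34.3% = 960.4
  mobile: 10,000 × 60.2% = 6020
  app: 3,200 × 36% = 1152
Estimated total = 8940.4 → 8,900.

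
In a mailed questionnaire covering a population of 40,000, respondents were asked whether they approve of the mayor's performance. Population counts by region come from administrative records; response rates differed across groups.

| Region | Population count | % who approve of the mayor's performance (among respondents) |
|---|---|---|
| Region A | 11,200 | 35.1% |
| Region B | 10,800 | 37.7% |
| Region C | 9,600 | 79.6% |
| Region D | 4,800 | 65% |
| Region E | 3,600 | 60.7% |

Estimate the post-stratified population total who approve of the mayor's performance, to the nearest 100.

20,900

Estimated count per cell = population count × respondent percentage:
  Region A: 11,200 × 35.1% = 3931.2
  Region B: 10,800 × 37.7% = 4071.6
  Region C: 9,600 × 79.6% = 7641.6
  Region D: 4,800 × 65% = 3120
  Region E: 3,600 × 60.7% = 2185.2
Estimated total = 20949.6 → 20,900.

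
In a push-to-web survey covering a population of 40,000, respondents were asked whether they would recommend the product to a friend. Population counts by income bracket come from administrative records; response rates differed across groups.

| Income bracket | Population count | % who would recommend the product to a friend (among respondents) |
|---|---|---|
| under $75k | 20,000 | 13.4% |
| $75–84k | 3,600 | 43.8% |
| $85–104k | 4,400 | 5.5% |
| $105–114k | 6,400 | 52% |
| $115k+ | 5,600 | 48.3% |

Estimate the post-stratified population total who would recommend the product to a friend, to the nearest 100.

10,500

Apply each group's respondent rate to its population count:
  under $75k: 20,000 × 13.4% = 2680
  $75–84k: 3,600 × 43.8% = 1576.8
  $85–104k: 4,400 × 5.5% = 242
  $105–114k: 6,400 × 52% = 3328
  $115k+: 5,600 × 48.3% = 2704.8
Estimated total = 10531.6 → 10,500.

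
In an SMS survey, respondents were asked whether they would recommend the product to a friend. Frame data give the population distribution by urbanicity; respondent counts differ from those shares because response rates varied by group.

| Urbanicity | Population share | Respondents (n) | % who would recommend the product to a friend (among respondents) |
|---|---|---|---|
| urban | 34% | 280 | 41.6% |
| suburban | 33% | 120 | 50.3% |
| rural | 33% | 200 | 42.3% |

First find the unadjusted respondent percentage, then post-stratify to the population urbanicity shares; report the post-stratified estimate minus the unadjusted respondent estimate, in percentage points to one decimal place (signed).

+1.1 percentage points

Without adjustment, the pooled respondent share is:
  (280/600)×41.6 + (120/600)×50.3 + (200/600)×42.3 = 43.5733%
Reweighting by population urbanicity shares:
  0.34×41.6 + 0.33×50.3 + 0.33×42.3 = 44.702%
Difference = 44.702 − 43.5733 = 1.1287 pp.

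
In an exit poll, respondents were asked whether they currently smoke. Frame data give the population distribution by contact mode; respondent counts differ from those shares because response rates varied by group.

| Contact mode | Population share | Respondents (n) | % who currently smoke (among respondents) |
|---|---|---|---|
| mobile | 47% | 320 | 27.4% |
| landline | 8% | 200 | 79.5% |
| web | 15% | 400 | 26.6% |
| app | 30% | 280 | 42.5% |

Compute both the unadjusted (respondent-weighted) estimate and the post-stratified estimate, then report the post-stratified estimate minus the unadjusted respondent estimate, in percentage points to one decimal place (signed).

-3.4 percentage points

Without adjustment, the pooled respondent share is:
  (320/1200)×27.4 + (200/1200)×79.5 + (400/1200)×26.6 + (280/1200)×42.5 = 39.34%
Reweighting by population contact mode shares:
  0.47×27.4 + 0.08×79.5 + 0.15×26.6 + 0.3×42.5 = 35.978%
Difference = 35.978 − 39.34 = -3.362 pp.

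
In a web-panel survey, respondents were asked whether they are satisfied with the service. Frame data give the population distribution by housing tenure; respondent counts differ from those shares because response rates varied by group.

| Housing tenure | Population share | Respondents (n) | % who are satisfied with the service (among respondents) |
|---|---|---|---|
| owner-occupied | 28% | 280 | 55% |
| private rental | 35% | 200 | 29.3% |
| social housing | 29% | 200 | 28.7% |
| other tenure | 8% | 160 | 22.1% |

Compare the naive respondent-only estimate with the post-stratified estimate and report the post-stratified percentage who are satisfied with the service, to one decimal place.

Without adjustment, the pooled respondent share is:
  (280/840)×55 + (200/840)×29.3 + (200/840)×28.7 + (160/840)×22.1 = 36.3524%
Post-stratified estimate weights by population shares:
  0.28×55 + 0.35×29.3 + 0.29×28.7 + 0.08×22.1 = 35.746%

35.7%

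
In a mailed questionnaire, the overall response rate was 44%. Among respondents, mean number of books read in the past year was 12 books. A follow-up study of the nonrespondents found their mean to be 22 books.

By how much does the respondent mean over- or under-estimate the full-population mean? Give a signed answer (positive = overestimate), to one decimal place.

Nonresponse fraction = 1 − 0.44 = 0.56.
Bias = (nonresponse fraction) × (respondent mean − nonrespondent mean)
     = 0.56 × (12 − 22) = 0.56 × -10 = -5.6.

-5.6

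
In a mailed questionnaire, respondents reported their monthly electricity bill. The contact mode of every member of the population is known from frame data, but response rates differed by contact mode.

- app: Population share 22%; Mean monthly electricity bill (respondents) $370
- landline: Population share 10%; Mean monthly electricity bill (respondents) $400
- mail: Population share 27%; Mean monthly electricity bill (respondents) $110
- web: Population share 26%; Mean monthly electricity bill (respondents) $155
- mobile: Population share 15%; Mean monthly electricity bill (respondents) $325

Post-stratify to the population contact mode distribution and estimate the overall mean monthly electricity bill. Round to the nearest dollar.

Each cell contributes population-share × respondent value:
  app: 0.22 × 370 = 81.4
  landline: 0.1 × 400 = 40
  mail: 0.27 × 110 = 29.7
  web: 0.26 × 155 = 40.3
  mobile: 0.15 × 325 = 48.75
Post-stratified estimate = 240.15 → $240.

$240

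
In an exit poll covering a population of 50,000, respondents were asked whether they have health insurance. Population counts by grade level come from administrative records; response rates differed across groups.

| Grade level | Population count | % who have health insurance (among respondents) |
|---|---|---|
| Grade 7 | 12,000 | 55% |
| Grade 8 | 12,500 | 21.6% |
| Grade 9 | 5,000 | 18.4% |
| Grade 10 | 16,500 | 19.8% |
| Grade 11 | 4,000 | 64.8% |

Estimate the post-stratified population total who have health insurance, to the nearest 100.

16,100

Estimated count per cell = population count × respondent percentage:
  Grade 7: 12,000 × 55% = 6600
  Grade 8: 12,500 × 21.6% = 2700
  Grade 9: 5,000 × 18.4% = 920
  Grade 10: 16,500 × 19.8% = 3267
  Grade 11: 4,000 × 64.8% = 2592
Estimated total = 16,079 → 16,100.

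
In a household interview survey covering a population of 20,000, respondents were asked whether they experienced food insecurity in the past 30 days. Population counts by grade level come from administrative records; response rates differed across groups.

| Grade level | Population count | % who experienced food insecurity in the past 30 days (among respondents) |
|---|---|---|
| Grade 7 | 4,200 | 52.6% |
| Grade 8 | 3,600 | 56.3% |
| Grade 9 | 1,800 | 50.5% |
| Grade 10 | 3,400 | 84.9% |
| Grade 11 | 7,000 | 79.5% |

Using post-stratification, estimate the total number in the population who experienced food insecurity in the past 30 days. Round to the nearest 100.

Estimated count per cell = population count × respondent percentage:
  Grade 7: 4,200 × 52.6% = 2209.2
  Grade 8: 3,600 × 56.3% = 2026.8
  Grade 9: 1,800 × 50.5% = 909
  Grade 10: 3,400 × 84.9% = 2886.6
  Grade 11: 7,000 × 79.5% = 5565
Estimated total = 13596.6 → 13,600.

13,600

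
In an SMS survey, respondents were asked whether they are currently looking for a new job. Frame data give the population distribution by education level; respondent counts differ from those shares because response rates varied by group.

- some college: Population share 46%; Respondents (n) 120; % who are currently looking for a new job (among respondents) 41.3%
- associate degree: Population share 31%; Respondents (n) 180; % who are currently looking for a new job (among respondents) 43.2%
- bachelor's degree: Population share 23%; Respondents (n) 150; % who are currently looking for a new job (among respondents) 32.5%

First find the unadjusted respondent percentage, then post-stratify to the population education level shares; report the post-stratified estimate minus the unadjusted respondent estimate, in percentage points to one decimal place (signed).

+0.7 percentage points

Naive respondent-only estimate (weights = respondent counts):
  (120/450)×41.3 + (180/450)×43.2 + (150/450)×32.5 = 39.1267%
Post-stratified estimate weights by population shares:
  0.46×41.3 + 0.31×43.2 + 0.23×32.5 = 39.865%
Difference = 39.865 − 39.1267 = 0.7383 pp.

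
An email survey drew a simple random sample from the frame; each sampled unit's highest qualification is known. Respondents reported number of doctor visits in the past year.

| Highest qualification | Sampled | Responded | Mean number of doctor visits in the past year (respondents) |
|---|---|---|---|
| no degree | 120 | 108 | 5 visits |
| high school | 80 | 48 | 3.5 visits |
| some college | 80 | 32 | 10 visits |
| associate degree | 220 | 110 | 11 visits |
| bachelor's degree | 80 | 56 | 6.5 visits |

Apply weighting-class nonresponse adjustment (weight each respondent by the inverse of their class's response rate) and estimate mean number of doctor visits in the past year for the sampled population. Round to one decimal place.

Response rates by class: no degree 108/120 = 90%, high school 48/80 = 60%, some college 32/80 = 40%, associate degree 110/220 = 50%, bachelor's degree 56/80 = 70%.
Inverse-response-rate weighting restores each class to its sampled count, so class totals weight by n_sampled:
  no degree: 120 × 5 = 600
  high school: 80 × 3.5 = 280
  some college: 80 × 10 = 800
  associate degree: 220 × 11 = 2420
  bachelor's degree: 80 × 6.5 = 520
Adjusted estimate = 4620 / 580 = 7.96552 → 8.0.

8.0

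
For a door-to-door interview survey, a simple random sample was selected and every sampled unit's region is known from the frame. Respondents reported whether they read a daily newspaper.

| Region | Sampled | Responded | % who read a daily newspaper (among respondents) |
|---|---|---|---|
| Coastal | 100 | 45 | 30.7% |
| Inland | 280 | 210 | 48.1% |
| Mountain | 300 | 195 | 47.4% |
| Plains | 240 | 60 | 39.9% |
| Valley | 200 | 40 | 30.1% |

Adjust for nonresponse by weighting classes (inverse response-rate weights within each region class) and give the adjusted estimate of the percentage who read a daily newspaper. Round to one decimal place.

41.4%

Response rates by class: Coastal 45/100 = 45%, Inland 210/280 = 75%, Mountain 195/300 = 65%, Plains 60/240 = 25%, Valley 40/200 = 20%.
Inverse-response-rate weighting restores each class to its sampled count, so class totals weight by n_sampled:
  Coastal: 100 × 30.7 = 3070
  Inland: 280 × 48.1 = 13,468
  Mountain: 300 × 47.4 = 14,220
  Plains: 240 × 39.9 = 9576
  Valley: 200 × 30.1 = 6020
Adjusted estimate = 46,354 / 1,120 = 41.3875 → 41.4%.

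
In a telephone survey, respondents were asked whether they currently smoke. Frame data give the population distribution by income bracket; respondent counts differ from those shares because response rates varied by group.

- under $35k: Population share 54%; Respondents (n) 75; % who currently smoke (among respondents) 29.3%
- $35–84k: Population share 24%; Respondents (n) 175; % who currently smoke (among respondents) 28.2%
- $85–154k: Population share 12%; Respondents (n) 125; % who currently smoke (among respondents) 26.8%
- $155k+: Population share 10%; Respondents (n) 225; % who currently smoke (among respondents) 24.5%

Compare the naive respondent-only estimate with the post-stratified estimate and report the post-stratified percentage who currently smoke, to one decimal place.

28.3%

Unadjusted (pooled respondent) estimate weights by respondent counts:
  (75/600)×29.3 + (175/600)×28.2 + (125/600)×26.8 + (225/600)×24.5 = 26.6583%
Reweighting by population income bracket shares:
  0.54×29.3 + 0.24×28.2 + 0.12×26.8 + 0.1×24.5 = 28.256%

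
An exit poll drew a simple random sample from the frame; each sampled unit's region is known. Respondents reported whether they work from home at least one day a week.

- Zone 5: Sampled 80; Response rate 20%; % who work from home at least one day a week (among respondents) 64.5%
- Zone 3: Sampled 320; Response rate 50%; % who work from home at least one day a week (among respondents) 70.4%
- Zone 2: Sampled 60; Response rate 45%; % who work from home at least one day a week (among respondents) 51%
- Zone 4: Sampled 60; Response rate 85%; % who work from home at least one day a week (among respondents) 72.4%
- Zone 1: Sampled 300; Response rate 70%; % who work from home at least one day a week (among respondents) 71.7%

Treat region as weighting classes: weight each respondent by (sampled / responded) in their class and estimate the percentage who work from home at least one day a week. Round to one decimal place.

69.0%

With weight = n_sampled/n_responded per class, the weighted class total is n_sampled:
  Zone 5: 80 × 64.5 = 5160
  Zone 3: 320 × 70.4 = 22,528
  Zone 2: 60 × 51 = 3060
  Zone 4: 60 × 72.4 = 4344
  Zone 1: 300 × 71.7 = 21,510
Adjusted estimate = 56,602 / 820 = 69.0268 → 69.0%.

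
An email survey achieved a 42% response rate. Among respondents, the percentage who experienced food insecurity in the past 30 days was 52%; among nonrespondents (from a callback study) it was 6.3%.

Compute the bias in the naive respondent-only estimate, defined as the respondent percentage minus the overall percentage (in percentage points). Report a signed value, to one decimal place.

Nonresponse fraction = 1 − 0.42 = 0.58.
Bias = (nonresponse fraction) × (respondent percentage − nonrespondent percentage)
     = 0.58 × (52 − 6.3) = 0.58 × 45.7 = 26.506.

+26.5 percentage points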